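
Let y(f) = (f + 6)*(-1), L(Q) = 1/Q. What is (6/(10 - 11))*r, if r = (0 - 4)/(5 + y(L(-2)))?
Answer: -48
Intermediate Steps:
y(f) = -6 - f (y(f) = (6 + f)*(-1) = -6 - f)
r = 8 (r = (0 - 4)/(5 + (-6 - 1/(-2))) = -4/(5 + (-6 - 1*(-½))) = -4/(5 + (-6 + ½)) = -4/(5 - 11/2) = -4/(-½) = -4*(-2) = 8)
(6/(10 - 11))*r = (6/(10 - 11))*8 = (6/(-1))*8 = -1*6*8 = -6*8 = -48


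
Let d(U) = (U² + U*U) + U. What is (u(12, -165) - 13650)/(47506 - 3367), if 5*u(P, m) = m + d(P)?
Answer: -4541/14713 ≈ -0.30864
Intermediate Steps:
d(U) = U + 2*U² (d(U) = (U² + U²) + U = 2*U² + U = U + 2*U²)
u(P, m) = m/5 + P*(1 + 2*P)/5 (u(P, m) = (m + P*(1 + 2*P))/5 = m/5 + P*(1 + 2*P)/5)
(u(12, -165) - 13650)/(47506 - 3367) = (((⅕)*(-165) + (⅕)*12*(1 + 2*12)) - 13650)/(47506 - 3367) = ((-33 + (⅕)*12*(1 + 24)) - 13650)/44139 = ((-33 + (⅕)*12*25) - 13650)*(1/44139) = ((-33 + 60) - 13650)*(1/44139) = (27 - 13650)*(1/44139) = -13623*1/44139 = -4541/14713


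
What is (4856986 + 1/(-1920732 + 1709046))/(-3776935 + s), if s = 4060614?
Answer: 27787998335/1622996562 ≈ 17.121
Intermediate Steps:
(4856986 + 1/(-1920732 + 1709046))/(-3776935 + s) = (4856986 + 1/(-1920732 + 1709046))/(-3776935 + 4060614) = (4856986 + 1/(-211686))/283679 = (4856986 - 1/211686)*(1/283679) = (1028155938395/211686)*(1/283679) = 27787998335/1622996562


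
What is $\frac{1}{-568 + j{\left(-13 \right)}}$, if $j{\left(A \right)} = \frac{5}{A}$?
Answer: $- \frac{13}{7389} \approx -0.0017594$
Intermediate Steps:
$\frac{1}{-568 + j{\left(-13 \right)}} = \frac{1}{-568 + \frac{5}{-13}} = \frac{1}{-568 + 5 \left(- \frac{1}{13}\right)} = \frac{1}{-568 - \frac{5}{13}} = \frac{1}{- \frac{7389}{13}} = - \frac{13}{7389}$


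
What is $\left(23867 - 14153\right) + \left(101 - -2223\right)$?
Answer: $12038$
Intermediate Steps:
$\left(23867 - 14153\right) + \left(101 - -2223\right) = 9714 + \left(101 + 2223\right) = 9714 + 2324 = 12038$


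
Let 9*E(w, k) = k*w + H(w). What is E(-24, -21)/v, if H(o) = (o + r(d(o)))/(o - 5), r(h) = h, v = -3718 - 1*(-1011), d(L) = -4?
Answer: -14644/706527 ≈ -0.020727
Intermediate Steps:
v = -2707 (v = -3718 + 1011 = -2707)
H(o) = (-4 + o)/(-5 + o) (H(o) = (o - 4)/(o - 5) = (-4 + o)/(-5 + o))
E(w, k) = k*w/9 + (-4 + w)/(9*(-5 + w)) (E(w, k) = (k*w + (-4 + w)/(-5 + w))/9 = k*w/9 + (-4 + w)/(9*(-5 + w)))
E(-24, -21)/v = ((-4 - 24 - 21*(-24)*(-5 - 24))/(9*(-5 - 24)))/(-2707) = ((⅑)*(-4 - 24 - 21*(-24)*(-29))/(-29))*(-1/2707) = ((⅑)*(-1/29)*(-4 - 24 - 14616))*(-1/2707) = ((⅑)*(-1/29)*(-14644))*(-1/2707) = (14644/261)*(-1/2707) = -14644/706527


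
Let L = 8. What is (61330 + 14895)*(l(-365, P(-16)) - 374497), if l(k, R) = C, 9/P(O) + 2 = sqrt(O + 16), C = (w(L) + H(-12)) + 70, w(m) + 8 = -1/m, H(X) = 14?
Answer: -228322002025/8 ≈ -2.8540e+10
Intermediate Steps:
w(m) = -8 - 1/m
C = 607/8 (C = ((-8 - 1/8) + 14) + 70 = (-65/8 + 14) + 70 = 47/8 + 70 = 607/8 ≈ 75.875)
P(O) = 9/(-2 + sqrt(16 + O)) (P(O) = 9/(-2 + sqrt(O + 16)) = 9/(-2 + sqrt(16 + O)))
l(k, R) = 607/8
(61330 + 14895)*(l(-365, P(-16)) - 374497) = (61330 + 14895)*(607/8 - 374497) = 76225*(-2995369/8) = -228322002025/8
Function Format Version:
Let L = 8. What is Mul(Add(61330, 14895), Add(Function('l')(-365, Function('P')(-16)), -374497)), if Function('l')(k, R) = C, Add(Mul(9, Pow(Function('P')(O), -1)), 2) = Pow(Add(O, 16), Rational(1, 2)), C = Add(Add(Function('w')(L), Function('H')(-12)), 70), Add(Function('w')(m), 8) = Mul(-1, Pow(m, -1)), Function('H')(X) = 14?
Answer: Rational(-228322002025, 8) ≈ -2.8540e+10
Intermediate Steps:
Function('w')(m) = Add(-8, Mul(-1, Pow(m, -1)))
C = Rational(607, 8) (C = Add(Add(Add(-8, Mul(-1, Pow(8, -1))), 14), 70) = Add(Add(Add(-8, Mul(-1, Rational(1, 8))), 14), 70) = Add(Add(Add(-8, Rational(-1, 8)), 14), 70) = Add(Add(Rational(-65, 8), 14), 70) = Add(Rational(47, 8), 70) = Rational(607, 8) ≈ 75.875)
Function('P')(O) = Mul(9, Pow(Add(-2, Pow(Add(16, O), Rational(1, 2))), -1)) (Function('P')(O) = Mul(9, Pow(Add(-2, Pow(Add(O, 16), Rational(1, 2))), -1)) = Mul(9, Pow(Add(-2, Pow(Add(16, O), Rational(1, 2))), -1)))
Function('l')(k, R) = Rational(607, 8)
Mul(Add(61330, 14895), Add(Function('l')(-365, Function('P')(-16)), -374497)) = Mul(Add(61330, 14895), Add(Rational(607, 8), -374497)) = Mul(76225, Rational(-2995369, 8)) = Rational(-228322002025, 8)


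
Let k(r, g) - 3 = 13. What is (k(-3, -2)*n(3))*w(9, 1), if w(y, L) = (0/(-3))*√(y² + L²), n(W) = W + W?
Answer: 0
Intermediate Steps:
k(r, g) = 16 (k(r, g) = 3 + 13 = 16)
n(W) = 2*W
w(y, L) = 0 (w(y, L) = (0*(-⅓))*√(L² + y²) = 0*√(L² + y²) = 0)
(k(-3, -2)*n(3))*w(9, 1) = (16*(2*3))*0 = (16*6)*0 = 96*0 = 0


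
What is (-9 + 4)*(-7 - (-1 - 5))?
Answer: 5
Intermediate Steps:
(-9 + 4)*(-7 - (-1 - 5)) = -5*(-7 - 1*(-6)) = -5*(-7 + 6) = -5*(-1) = 5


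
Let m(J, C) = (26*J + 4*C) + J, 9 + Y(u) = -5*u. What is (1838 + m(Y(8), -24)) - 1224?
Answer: -805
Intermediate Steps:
Y(u) = -9 - 5*u
m(J, C) = 4*C + 27*J (m(J, C) = (4*C + 26*J) + J = 4*C + 27*J)
(1838 + m(Y(8), -24)) - 1224 = (1838 + (4*(-24) + 27*(-9 - 5*8))) - 1224 = (1838 + (-96 + 27*(-9 - 40))) - 1224 = (1838 + (-96 + 27*(-49))) - 1224 = (1838 + (-96 - 1323)) - 1224 = (1838 - 1419) - 1224 = 419 - 1224 = -805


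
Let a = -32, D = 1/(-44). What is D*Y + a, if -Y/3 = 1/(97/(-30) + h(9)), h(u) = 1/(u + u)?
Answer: -201479/6292 ≈ -32.021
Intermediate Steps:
h(u) = 1/(2*u)
D = -1/44 ≈ -0.022727
Y = 135/143 (Y = -3/(97/(-30) + (1/2)/9) = -3/(97*(-1/30) + (1/2)*(1/9)) = -3/(-97/30 + 1/18) = -3/(-143/45) = -3*(-45/143) = 135/143 ≈ 0.94406)
D*Y + a = -1/44*135/143 - 32 = -135/6292 - 32 = -201479/6292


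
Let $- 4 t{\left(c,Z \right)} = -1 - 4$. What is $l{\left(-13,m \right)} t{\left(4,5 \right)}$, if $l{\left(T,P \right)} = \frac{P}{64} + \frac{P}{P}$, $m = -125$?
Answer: $- \frac{305}{256} \approx -1.1914$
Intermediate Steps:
$t{\left(c,Z \right)} = \frac{5}{4}$ ($t{\left(c,Z \right)} = - \frac{-1 - 4}{4} = \left(- \frac{1}{4}\right) \left(-5\right) = \frac{5}{4}$)
$l{\left(T,P \right)} = 1 + \frac{P}{64}$ ($l{\left(T,P \right)} = P \frac{1}{64} + 1 = \frac{P}{64} + 1 = 1 + \frac{P}{64}$)
$l{\left(-13,m \right)} t{\left(4,5 \right)} = \left(1 + \frac{1}{64} \left(-125\right)\right) \frac{5}{4} = \left(1 - \frac{125}{64}\right) \frac{5}{4} = \left(- \frac{61}{64}\right) \frac{5}{4} = - \frac{305}{256}$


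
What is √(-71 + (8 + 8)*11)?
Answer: √105 ≈ 10.247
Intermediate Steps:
√(-71 + (8 + 8)*11) = √(-71 + 16*11) = √(-71 + 176) = √105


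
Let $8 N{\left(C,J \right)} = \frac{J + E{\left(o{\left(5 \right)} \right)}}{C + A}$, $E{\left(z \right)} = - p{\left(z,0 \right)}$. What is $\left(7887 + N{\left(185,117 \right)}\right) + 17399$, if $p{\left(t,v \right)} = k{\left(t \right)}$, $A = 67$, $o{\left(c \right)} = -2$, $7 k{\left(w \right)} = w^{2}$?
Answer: $\frac{356836847}{14112} \approx 25286.0$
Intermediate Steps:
$k{\left(w \right)} = \frac{w^{2}}{7}$
$p{\left(t,v \right)} = \frac{t^{2}}{7}$
$E{\left(z \right)} = - \frac{z^{2}}{7}$
$N{\left(C,J \right)} = \frac{- \frac{4}{7} + J}{8 \left(67 + C\right)}$ ($N{\left(C,J \right)} = \frac{\left(J - \frac{\left(-2\right)^{2}}{7}\right) \frac{1}{C + 67}}{8} = \frac{\left(J - \frac{4}{7}\right) \frac{1}{67 + C}}{8} = \frac{\left(- \frac{4}{7} + J\right) \frac{1}{67 + C}}{8} = \frac{\frac{1}{67 + C} \left(- \frac{4}{7} + J\right)}{8} = \frac{- \frac{4}{7} + J}{8 \left(67 + C\right)}$)
$\left(7887 + N{\left(185,117 \right)}\right) + 17399 = \left(7887 + \frac{-4 + 7 \cdot 117}{56 \left(67 + 185\right)}\right) + 17399 = \left(7887 + \frac{-4 + 819}{56 \cdot 252}\right) + 17399 = \left(7887 + \frac{1}{56} \cdot \frac{1}{252} \cdot 815\right) + 17399 = \left(7887 + \frac{815}{14112}\right) + 17399 = \frac{111302159}{14112} + 17399 = \frac{356836847}{14112}$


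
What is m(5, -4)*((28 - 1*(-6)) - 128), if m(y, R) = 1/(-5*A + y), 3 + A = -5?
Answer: -94/45 ≈ -2.0889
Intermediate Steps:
A = -8 (A = -3 - 5 = -8)
m(y, R) = 1/(40 + y) (m(y, R) = 1/(-5*(-8) + y) = 1/(40 + y))
m(5, -4)*((28 - 1*(-6)) - 128) = ((28 - 1*(-6)) - 128)/(40 + 5) = ((28 + 6) - 128)/45 = (34 - 128)/45 = (1/45)*(-94) = -94/45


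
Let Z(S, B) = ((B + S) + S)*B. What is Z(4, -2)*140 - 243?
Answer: -1923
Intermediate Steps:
Z(S, B) = B*(B + 2*S) (Z(S, B) = (B + 2*S)*B = B*(B + 2*S))
Z(4, -2)*140 - 243 = -2*(-2 + 2*4)*140 - 243 = -2*(-2 + 8)*140 - 243 = -2*6*140 - 243 = -12*140 - 243 = -1680 - 243 = -1923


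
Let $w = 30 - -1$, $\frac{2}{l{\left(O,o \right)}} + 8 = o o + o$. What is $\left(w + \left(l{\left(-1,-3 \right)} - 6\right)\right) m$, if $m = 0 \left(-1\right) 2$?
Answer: $0$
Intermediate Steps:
$l{\left(O,o \right)} = \frac{2}{-8 + o + o^{2}}$ ($l{\left(O,o \right)} = \frac{2}{-8 + \left(o o + o\right)} = \frac{2}{-8 + \left(o^{2} + o\right)} = \frac{2}{-8 + \left(o + o^{2}\right)} = \frac{2}{-8 + o + o^{2}}$)
$m = 0$ ($m = 0 \cdot 2 = 0$)
$w = 31$ ($w = 30 + 1 = 31$)
$\left(w + \left(l{\left(-1,-3 \right)} - 6\right)\right) m = \left(31 + \left(\frac{2}{-8 - 3 + \left(-3\right)^{2}} - 6\right)\right) 0 = \left(31 - \left(6 - \frac{2}{-8 - 3 + 9}\right)\right) 0 = \left(31 - \left(6 - \frac{2}{-2}\right)\right) 0 = \left(31 + \left(2 \left(- \frac{1}{2}\right) - 6\right)\right) 0 = \left(31 - 7\right) 0 = 24 \cdot 0 = 0$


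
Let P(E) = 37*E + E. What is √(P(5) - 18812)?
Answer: I*√18622 ≈ 136.46*I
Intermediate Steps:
P(E) = 38*E
√(P(5) - 18812) = √(38*5 - 18812) = √(190 - 18812) = √(-18622) = I*√18622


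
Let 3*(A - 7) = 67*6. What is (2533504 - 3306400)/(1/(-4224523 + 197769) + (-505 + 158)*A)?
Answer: 3112262059584/197016992959 ≈ 15.797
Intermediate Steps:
A = 141 (A = 7 + (67*6)/3 = 7 + (⅓)*402 = 7 + 134 = 141)
(2533504 - 3306400)/(1/(-4224523 + 197769) + (-505 + 158)*A) = (2533504 - 3306400)/(1/(-4224523 + 197769) + (-505 + 158)*141) = -772896/(1/(-4026754) - 347*141) = -772896/(-1/4026754 - 48927) = -772896/(-197016992959/4026754) = -772896*(-4026754/197016992959) = 3112262059584/197016992959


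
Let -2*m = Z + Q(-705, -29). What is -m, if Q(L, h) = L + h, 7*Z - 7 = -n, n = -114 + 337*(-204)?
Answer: 63731/14 ≈ 4552.2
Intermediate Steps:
n = -68862 (n = -114 - 68748 = -68862)
Z = 68869/7 (Z = 1 + (-1*(-68862))/7 = 1 + (⅐)*68862 = 1 + 68862/7 = 68869/7 ≈ 9838.4)
m = -63731/14 (m = -(68869/7 + (-705 - 29))/2 = -(68869/7 - 734)/2 = -½*63731/7 = -63731/14 ≈ -4552.2)
-m = -1*(-63731/14) = 63731/14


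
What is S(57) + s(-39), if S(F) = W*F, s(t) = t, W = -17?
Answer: -1008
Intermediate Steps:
S(F) = -17*F
S(57) + s(-39) = -17*57 - 39 = -969 - 39 = -1008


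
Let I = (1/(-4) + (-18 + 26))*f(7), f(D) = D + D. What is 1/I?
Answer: 2/217 ≈ 0.0092166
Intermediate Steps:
f(D) = 2*D
I = 217/2 (I = (1/(-4) + (-18 + 26))*(2*7) = (-¼ + 8)*14 = (31/4)*14 = 217/2 ≈ 108.50)
1/I = 1/(217/2) = 2/217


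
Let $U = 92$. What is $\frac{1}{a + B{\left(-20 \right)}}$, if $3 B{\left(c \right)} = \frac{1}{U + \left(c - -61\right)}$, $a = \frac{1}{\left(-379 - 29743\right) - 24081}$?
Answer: $\frac{21626997}{53804} \approx 401.96$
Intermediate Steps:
$a = - \frac{1}{54203}$ ($a = \frac{1}{\left(-379 - 29743\right) - 24081} = \frac{1}{-30122 - 24081} = \frac{1}{-54203} = - \frac{1}{54203} \approx -1.8449 \cdot 10^{-5}$)
$B{\left(c \right)} = \frac{1}{3 \left(153 + c\right)}$ ($B{\left(c \right)} = \frac{1}{3 \left(92 + \left(c - -61\right)\right)} = \frac{1}{3 \left(92 + \left(c + 61\right)\right)} = \frac{1}{3 \left(92 + \left(61 + c\right)\right)} = \frac{1}{3 \left(153 + c\right)}$)
$\frac{1}{a + B{\left(-20 \right)}} = \frac{1}{- \frac{1}{54203} + \frac{1}{3 \left(153 - 20\right)}} = \frac{1}{- \frac{1}{54203} + \frac{1}{3 \cdot 133}} = \frac{1}{- \frac{1}{54203} + \frac{1}{3} \cdot \frac{1}{133}} = \frac{1}{- \frac{1}{54203} + \frac{1}{399}} = \frac{1}{\frac{53804}{21626997}} = \frac{21626997}{53804}$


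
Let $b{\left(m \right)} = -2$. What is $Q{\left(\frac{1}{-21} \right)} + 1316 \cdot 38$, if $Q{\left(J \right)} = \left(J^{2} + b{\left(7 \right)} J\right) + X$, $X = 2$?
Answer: $\frac{22054453}{441} \approx 50010.0$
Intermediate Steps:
$Q{\left(J \right)} = 2 + J^{2} - 2 J$ ($Q{\left(J \right)} = \left(J^{2} - 2 J\right) + 2 = 2 + J^{2} - 2 J$)
$Q{\left(\frac{1}{-21} \right)} + 1316 \cdot 38 = \left(2 + \left(\frac{1}{-21}\right)^{2} - \frac{2}{-21}\right) + 1316 \cdot 38 = \left(2 + \left(- \frac{1}{21}\right)^{2} - - \frac{2}{21}\right) + 50008 = \left(2 + \frac{1}{441} + \frac{2}{21}\right) + 50008 = \frac{925}{441} + 50008 = \frac{22054453}{441}$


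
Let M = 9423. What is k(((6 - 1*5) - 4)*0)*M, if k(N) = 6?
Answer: 56538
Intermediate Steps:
k(((6 - 1*5) - 4)*0)*M = 6*9423 = 56538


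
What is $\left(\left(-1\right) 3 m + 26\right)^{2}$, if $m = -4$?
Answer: $1444$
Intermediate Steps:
$\left(\left(-1\right) 3 m + 26\right)^{2} = \left(\left(-1\right) 3 \left(-4\right) + 26\right)^{2} = \left(\left(-3\right) \left(-4\right) + 26\right)^{2} = \left(12 + 26\right)^{2} = 38^{2} = 1444$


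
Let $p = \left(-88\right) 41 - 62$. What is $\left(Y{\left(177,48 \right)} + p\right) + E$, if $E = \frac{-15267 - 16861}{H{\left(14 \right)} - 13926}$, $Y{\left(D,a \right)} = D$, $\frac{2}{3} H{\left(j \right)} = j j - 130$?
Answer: $- \frac{48265583}{13827} \approx -3490.7$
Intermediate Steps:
$H{\left(j \right)} = -195 + \frac{3 j^{2}}{2}$ ($H{\left(j \right)} = \frac{3 \left(j j - 130\right)}{2} = \frac{3 \left(j^{2} - 130\right)}{2} = \frac{3 \left(-130 + j^{2}\right)}{2} = -195 + \frac{3 j^{2}}{2}$)
$E = \frac{32128}{13827}$ ($E = \frac{-15267 - 16861}{\left(-195 + \frac{3 \cdot 14^{2}}{2}\right) - 13926} = - \frac{32128}{\left(-195 + \frac{3}{2} \cdot 196\right) - 13926} = - \frac{32128}{\left(-195 + 294\right) - 13926} = - \frac{32128}{99 - 13926} = - \frac{32128}{-13827} = \left(-32128\right) \left(- \frac{1}{13827}\right) = \frac{32128}{13827} \approx 2.3236$)
$p = -3670$ ($p = -3608 - 62 = -3670$)
$\left(Y{\left(177,48 \right)} + p\right) + E = \left(177 - 3670\right) + \frac{32128}{13827} = -3493 + \frac{32128}{13827} = - \frac{48265583}{13827}$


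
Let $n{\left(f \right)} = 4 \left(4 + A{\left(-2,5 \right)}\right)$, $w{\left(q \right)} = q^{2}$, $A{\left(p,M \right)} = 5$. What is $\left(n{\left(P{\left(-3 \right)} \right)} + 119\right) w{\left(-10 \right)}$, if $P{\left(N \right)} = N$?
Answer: $15500$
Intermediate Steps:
$n{\left(f \right)} = 36$ ($n{\left(f \right)} = 4 \left(4 + 5\right) = 4 \cdot 9 = 36$)
$\left(n{\left(P{\left(-3 \right)} \right)} + 119\right) w{\left(-10 \right)} = \left(36 + 119\right) \left(-10\right)^{2} = 155 \cdot 100 = 15500$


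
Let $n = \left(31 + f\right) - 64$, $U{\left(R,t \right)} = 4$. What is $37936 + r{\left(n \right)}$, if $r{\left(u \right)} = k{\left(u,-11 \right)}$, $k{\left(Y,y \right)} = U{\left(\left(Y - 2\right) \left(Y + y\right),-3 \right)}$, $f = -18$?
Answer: $37940$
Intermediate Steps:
$k{\left(Y,y \right)} = 4$
$n = -51$ ($n = \left(31 - 18\right) - 64 = 13 - 64 = -51$)
$r{\left(u \right)} = 4$
$37936 + r{\left(n \right)} = 37936 + 4 = 37940$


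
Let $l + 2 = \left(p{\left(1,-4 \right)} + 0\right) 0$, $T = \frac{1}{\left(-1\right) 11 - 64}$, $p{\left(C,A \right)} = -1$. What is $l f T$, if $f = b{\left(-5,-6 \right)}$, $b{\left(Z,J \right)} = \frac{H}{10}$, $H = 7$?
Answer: $\frac{7}{375} \approx 0.018667$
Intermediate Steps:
$b{\left(Z,J \right)} = \frac{7}{10}$
$f = \frac{7}{10} \approx 0.7$
$T = - \frac{1}{75}$ ($T = \frac{1}{-11 - 64} = \frac{1}{-75} = - \frac{1}{75} \approx -0.013333$)
$l = -2$ ($l = -2 + \left(-1 + 0\right) 0 = -2 - 0 = -2 + 0 = -2$)
$l f T = \left(-2\right) \frac{7}{10} \left(- \frac{1}{75}\right) = \left(- \frac{7}{5}\right) \left(- \frac{1}{75}\right) = \frac{7}{375}$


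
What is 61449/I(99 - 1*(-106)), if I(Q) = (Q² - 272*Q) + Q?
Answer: -20483/4510 ≈ -4.5417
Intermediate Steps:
I(Q) = Q² - 271*Q
61449/I(99 - 1*(-106)) = 61449/(((99 - 1*(-106))*(-271 + (99 - 1*(-106))))) = 61449/(((99 + 106)*(-271 + (99 + 106)))) = 61449/((205*(-271 + 205))) = 61449/((205*(-66))) = 61449/(-13530) = 61449*(-1/13530) = -20483/4510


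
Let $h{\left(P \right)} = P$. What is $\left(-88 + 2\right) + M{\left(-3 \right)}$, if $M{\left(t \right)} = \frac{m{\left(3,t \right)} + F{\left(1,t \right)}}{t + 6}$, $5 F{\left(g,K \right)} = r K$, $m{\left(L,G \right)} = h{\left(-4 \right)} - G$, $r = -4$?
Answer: $- \frac{1283}{15} \approx -85.533$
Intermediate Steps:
$m{\left(L,G \right)} = -4 - G$
$F{\left(g,K \right)} = - \frac{4 K}{5}$ ($F{\left(g,K \right)} = \frac{\left(-4\right) K}{5} = - \frac{4 K}{5}$)
$M{\left(t \right)} = \frac{-4 - \frac{9 t}{5}}{6 + t}$ ($M{\left(t \right)} = \frac{\left(-4 - t\right) - \frac{4 t}{5}}{t + 6} = \frac{-4 - \frac{9 t}{5}}{6 + t}$)
$\left(-88 + 2\right) + M{\left(-3 \right)} = \left(-88 + 2\right) + \frac{-20 - -27}{5 \left(6 - 3\right)} = -86 + \frac{-20 + 27}{5 \cdot 3} = -86 + \frac{1}{5} \cdot \frac{1}{3} \cdot 7 = -86 + \frac{7}{15} = - \frac{1283}{15}$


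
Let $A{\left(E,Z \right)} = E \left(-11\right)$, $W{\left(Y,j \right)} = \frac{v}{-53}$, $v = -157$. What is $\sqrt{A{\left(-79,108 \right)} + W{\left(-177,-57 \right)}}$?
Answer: $\frac{\sqrt{2449342}}{53} \approx 29.529$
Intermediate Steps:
$W{\left(Y,j \right)} = \frac{157}{53}$ ($W{\left(Y,j \right)} = - \frac{157}{-53} = \left(-157\right) \left(- \frac{1}{53}\right) = \frac{157}{53}$)
$A{\left(E,Z \right)} = - 11 E$
$\sqrt{A{\left(-79,108 \right)} + W{\left(-177,-57 \right)}} = \sqrt{\left(-11\right) \left(-79\right) + \frac{157}{53}} = \sqrt{869 + \frac{157}{53}} = \sqrt{\frac{46214}{53}} = \frac{\sqrt{2449342}}{53}$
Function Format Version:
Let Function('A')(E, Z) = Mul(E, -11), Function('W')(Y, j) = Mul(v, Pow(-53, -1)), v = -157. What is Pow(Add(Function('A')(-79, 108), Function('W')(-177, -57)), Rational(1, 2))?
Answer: Mul(Rational(1, 53), Pow(2449342, Rational(1, 2))) ≈ 29.529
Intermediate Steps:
Function('W')(Y, j) = Rational(157, 53) (Function('W')(Y, j) = Mul(-157, Pow(-53, -1)) = Mul(-157, Rational(-1, 53)) = Rational(157, 53))
Function('A')(E, Z) = Mul(-11, E)
Pow(Add(Function('A')(-79, 108), Function('W')(-177, -57)), Rational(1, 2)) = Pow(Add(Mul(-11, -79), Rational(157, 53)), Rational(1, 2)) = Pow(Add(869, Rational(157, 53)), Rational(1, 2)) = Pow(Rational(46214, 53), Rational(1, 2)) = Mul(Rational(1, 53), Pow(2449342, Rational(1, 2)))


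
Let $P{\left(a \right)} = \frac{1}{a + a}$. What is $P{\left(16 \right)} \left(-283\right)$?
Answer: $- \frac{283}{32} \approx -8.8438$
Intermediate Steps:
$P{\left(a \right)} = \frac{1}{2 a}$
$P{\left(16 \right)} \left(-283\right) = \frac{1}{2 \cdot 16} \left(-283\right) = \frac{1}{2} \cdot \frac{1}{16} \left(-283\right) = \frac{1}{32} \left(-283\right) = - \frac{283}{32}$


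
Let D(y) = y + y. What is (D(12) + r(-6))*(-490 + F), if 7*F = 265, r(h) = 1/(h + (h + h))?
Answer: -454705/42 ≈ -10826.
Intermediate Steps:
D(y) = 2*y
r(h) = 1/(3*h) (r(h) = 1/(h + 2*h) = 1/(3*h))
F = 265/7 (F = (⅐)*265 = 265/7 ≈ 37.857)
(D(12) + r(-6))*(-490 + F) = (2*12 + (⅓)/(-6))*(-490 + 265/7) = (24 + (⅓)*(-⅙))*(-3165/7) = (24 - 1/18)*(-3165/7) = (431/18)*(-3165/7) = -454705/42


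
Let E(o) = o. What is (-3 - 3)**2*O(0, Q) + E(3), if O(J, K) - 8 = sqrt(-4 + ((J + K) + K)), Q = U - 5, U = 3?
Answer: 291 + 72*I*sqrt(2) ≈ 291.0 + 101.82*I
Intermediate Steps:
Q = -2 (Q = 3 - 5 = -2)
O(J, K) = 8 + sqrt(-4 + J + 2*K) (O(J, K) = 8 + sqrt(-4 + ((J + K) + K)) = 8 + sqrt(-4 + (J + 2*K)) = 8 + sqrt(-4 + J + 2*K))
(-3 - 3)**2*O(0, Q) + E(3) = (-3 - 3)**2*(8 + sqrt(-4 + 0 + 2*(-2))) + 3 = (-6)**2*(8 + sqrt(-4 + 0 - 4)) + 3 = 36*(8 + sqrt(-8)) + 3 = 36*(8 + 2*I*sqrt(2)) + 3 = (288 + 72*I*sqrt(2)) + 3 = 291 + 72*I*sqrt(2)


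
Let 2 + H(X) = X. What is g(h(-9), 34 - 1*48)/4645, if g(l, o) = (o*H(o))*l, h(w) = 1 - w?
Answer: 448/929 ≈ 0.48224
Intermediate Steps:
H(X) = -2 + X
g(l, o) = l*o*(-2 + o) (g(l, o) = (o*(-2 + o))*l = l*o*(-2 + o))
g(h(-9), 34 - 1*48)/4645 = ((1 - 1*(-9))*(34 - 1*48)*(-2 + (34 - 1*48)))/4645 = ((1 + 9)*(34 - 48)*(-2 + (34 - 48)))*(1/4645) = (10*(-14)*(-2 - 14))*(1/4645) = (10*(-14)*(-16))*(1/4645) = 2240*(1/4645) = 448/929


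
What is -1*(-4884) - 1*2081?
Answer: 2803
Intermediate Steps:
-1*(-4884) - 1*2081 = 4884 - 2081 = 2803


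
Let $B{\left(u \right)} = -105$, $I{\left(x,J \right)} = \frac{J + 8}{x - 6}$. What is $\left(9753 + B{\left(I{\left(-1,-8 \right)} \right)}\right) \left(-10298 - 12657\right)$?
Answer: $-221469840$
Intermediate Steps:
$I{\left(x,J \right)} = \frac{8 + J}{-6 + x}$
$\left(9753 + B{\left(I{\left(-1,-8 \right)} \right)}\right) \left(-10298 - 12657\right) = \left(9753 - 105\right) \left(-10298 - 12657\right) = 9648 \left(-22955\right) = -221469840$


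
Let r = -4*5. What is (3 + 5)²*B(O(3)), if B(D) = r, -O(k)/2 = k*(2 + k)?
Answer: -1280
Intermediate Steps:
r = -20
O(k) = -2*k*(2 + k)
B(D) = -20
(3 + 5)²*B(O(3)) = (3 + 5)²*(-20) = 8²*(-20) = 64*(-20) = -1280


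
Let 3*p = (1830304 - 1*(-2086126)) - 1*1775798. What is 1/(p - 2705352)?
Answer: -1/1991808 ≈ -5.0206e-7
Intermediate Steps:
p = 713544 (p = ((1830304 - 1*(-2086126)) - 1*1775798)/3 = ((1830304 + 2086126) - 1775798)/3 = (3916430 - 1775798)/3 = (⅓)*2140632 = 713544)
1/(p - 2705352) = 1/(713544 - 2705352) = 1/(-1991808) = -1/1991808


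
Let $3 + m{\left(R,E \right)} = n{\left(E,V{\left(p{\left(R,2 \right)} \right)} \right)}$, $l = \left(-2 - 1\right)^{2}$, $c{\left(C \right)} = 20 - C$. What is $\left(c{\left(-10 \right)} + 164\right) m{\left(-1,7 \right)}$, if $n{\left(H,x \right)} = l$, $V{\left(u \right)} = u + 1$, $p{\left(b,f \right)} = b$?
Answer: $1164$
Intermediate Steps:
$l = 9$ ($l = \left(-3\right)^{2} = 9$)
$V{\left(u \right)} = 1 + u$
$n{\left(H,x \right)} = 9$
$m{\left(R,E \right)} = 6$ ($m{\left(R,E \right)} = -3 + 9 = 6$)
$\left(c{\left(-10 \right)} + 164\right) m{\left(-1,7 \right)} = \left(\left(20 - -10\right) + 164\right) 6 = \left(\left(20 + 10\right) + 164\right) 6 = \left(30 + 164\right) 6 = 194 \cdot 6 = 1164$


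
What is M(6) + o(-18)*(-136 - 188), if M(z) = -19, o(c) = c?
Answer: 5813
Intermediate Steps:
M(6) + o(-18)*(-136 - 188) = -19 - 18*(-136 - 188) = -19 - 18*(-324) = -19 + 5832 = 5813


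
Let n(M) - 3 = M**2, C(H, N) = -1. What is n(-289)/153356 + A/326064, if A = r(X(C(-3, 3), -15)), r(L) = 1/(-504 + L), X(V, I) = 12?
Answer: 478543259227/878639443776 ≈ 0.54464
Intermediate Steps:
A = -1/492 (A = 1/(-504 + 12) = 1/(-492) = -1/492 ≈ -0.0020325)
n(M) = 3 + M**2
n(-289)/153356 + A/326064 = (3 + (-289)**2)/153356 - 1/492/326064 = (3 + 83521)*(1/153356) - 1/492*1/326064 = 83524*(1/153356) - 1/160423488 = 2983/5477 - 1/160423488 = 478543259227/878639443776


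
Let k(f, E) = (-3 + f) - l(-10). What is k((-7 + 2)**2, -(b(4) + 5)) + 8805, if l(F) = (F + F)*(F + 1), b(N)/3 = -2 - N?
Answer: 8647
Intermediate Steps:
b(N) = -6 - 3*N (b(N) = 3*(-2 - N) = -6 - 3*N)
l(F) = 2*F*(1 + F) (l(F) = (2*F)*(1 + F) = 2*F*(1 + F))
k(f, E) = -183 + f (k(f, E) = (-3 + f) - 2*(-10)*(1 - 10) = (-3 + f) - 2*(-10)*(-9) = (-3 + f) - 1*180 = (-3 + f) - 180 = -183 + f)
k((-7 + 2)**2, -(b(4) + 5)) + 8805 = (-183 + (-7 + 2)**2) + 8805 = (-183 + (-5)**2) + 8805 = (-183 + 25) + 8805 = -158 + 8805 = 8647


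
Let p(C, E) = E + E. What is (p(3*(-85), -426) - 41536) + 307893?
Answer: 265505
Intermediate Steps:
p(C, E) = 2*E
(p(3*(-85), -426) - 41536) + 307893 = (2*(-426) - 41536) + 307893 = (-852 - 41536) + 307893 = -42388 + 307893 = 265505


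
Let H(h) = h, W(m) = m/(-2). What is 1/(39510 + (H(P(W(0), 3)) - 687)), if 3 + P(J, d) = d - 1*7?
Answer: 1/38816 ≈ 2.5763e-5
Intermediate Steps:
W(m) = -m/2 (W(m) = m*(-½) = -m/2)
P(J, d) = -10 + d (P(J, d) = -3 + (d - 1*7) = -3 + (d - 7) = -3 + (-7 + d) = -10 + d)
1/(39510 + (H(P(W(0), 3)) - 687)) = 1/(39510 + ((-10 + 3) - 687)) = 1/(39510 + (-7 - 687)) = 1/(39510 - 694) = 1/38816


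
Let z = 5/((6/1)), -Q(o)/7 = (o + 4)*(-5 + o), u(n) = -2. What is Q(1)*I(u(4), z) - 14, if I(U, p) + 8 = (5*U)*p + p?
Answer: -2184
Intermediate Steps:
Q(o) = -7*(-5 + o)*(4 + o) (Q(o) = -7*(o + 4)*(-5 + o) = -7*(4 + o)*(-5 + o) = -7*(-5 + o)*(4 + o))
z = 5/6 (z = 5/((6*1)) = 5/6 ≈ 0.83333)
I(U, p) = -8 + p + 5*U*p (I(U, p) = -8 + ((5*U)*p + p) = -8 + (5*U*p + p) = -8 + (p + 5*U*p) = -8 + p + 5*U*p)
Q(1)*I(u(4), z) - 14 = (140 - 7*1**2 + 7*1)*(-8 + 5/6 + 5*(-2)*(5/6)) - 14 = (140 - 7*1 + 7)*(-8 + 5/6 - 25/3) - 14 = (140 - 7 + 7)*(-31/2) - 14 = 140*(-31/2) - 14 = -2170 - 14 = -2184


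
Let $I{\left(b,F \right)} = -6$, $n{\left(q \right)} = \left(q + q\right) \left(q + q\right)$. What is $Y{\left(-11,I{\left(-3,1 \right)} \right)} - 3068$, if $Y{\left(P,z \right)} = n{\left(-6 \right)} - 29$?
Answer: $-2953$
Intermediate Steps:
$n{\left(q \right)} = 4 q^{2}$ ($n{\left(q \right)} = 2 q 2 q = 4 q^{2}$)
$Y{\left(P,z \right)} = 115$ ($Y{\left(P,z \right)} = 4 \left(-6\right)^{2} - 29 = 4 \cdot 36 - 29 = 144 - 29 = 115$)
$Y{\left(-11,I{\left(-3,1 \right)} \right)} - 3068 = 115 - 3068 = -2953$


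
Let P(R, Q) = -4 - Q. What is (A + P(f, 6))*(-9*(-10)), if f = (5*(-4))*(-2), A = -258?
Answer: -24120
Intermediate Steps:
f = 40 (f = -20*(-2) = 40)
(A + P(f, 6))*(-9*(-10)) = (-258 + (-4 - 1*6))*(-9*(-10)) = (-258 + (-4 - 6))*90 = (-258 - 10)*90 = -268*90 = -24120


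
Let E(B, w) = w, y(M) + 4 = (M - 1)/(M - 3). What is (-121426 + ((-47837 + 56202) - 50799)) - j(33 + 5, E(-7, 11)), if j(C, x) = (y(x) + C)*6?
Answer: -328143/2 ≈ -1.6407e+5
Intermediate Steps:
y(M) = -4 + (-1 + M)/(-3 + M) (y(M) = -4 + (M - 1)/(M - 3) = -4 + (-1 + M)/(-3 + M))
j(C, x) = 6*C + 6*(11 - 3*x)/(-3 + x) (j(C, x) = ((11 - 3*x)/(-3 + x) + C)*6 = (C + (11 - 3*x)/(-3 + x))*6 = 6*C + 6*(11 - 3*x)/(-3 + x))
(-121426 + ((-47837 + 56202) - 50799)) - j(33 + 5, E(-7, 11)) = (-121426 + ((-47837 + 56202) - 50799)) - 6*(11 - 3*11 + (33 + 5)*(-3 + 11))/(-3 + 11) = (-121426 + (8365 - 50799)) - 6*(11 - 33 + 38*8)/8 = (-121426 - 42434) - 6*(11 - 33 + 304)/8 = -163860 - 6*282/8 = -163860 - 1*423/2 = -163860 - 423/2 = -328143/2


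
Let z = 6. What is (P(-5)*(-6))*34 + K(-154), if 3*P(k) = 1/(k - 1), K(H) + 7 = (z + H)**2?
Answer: 65725/3 ≈ 21908.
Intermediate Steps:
K(H) = -7 + (6 + H)**2
P(k) = 1/(3*(-1 + k)) (P(k) = 1/(3*(k - 1)) = 1/(3*(-1 + k)))
(P(-5)*(-6))*34 + K(-154) = ((1/(3*(-1 - 5)))*(-6))*34 + (-7 + (6 - 154)**2) = (((1/3)/(-6))*(-6))*34 + (-7 + (-148)**2) = (((1/3)*(-1/6))*(-6))*34 + (-7 + 21904) = -1/18*(-6)*34 + 21897 = (1/3)*34 + 21897 = 34/3 + 21897 = 65725/3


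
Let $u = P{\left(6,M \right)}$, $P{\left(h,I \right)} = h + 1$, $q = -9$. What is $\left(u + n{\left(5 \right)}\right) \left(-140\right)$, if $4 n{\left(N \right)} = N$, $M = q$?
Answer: $-1155$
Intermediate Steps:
$M = -9$
$n{\left(N \right)} = \frac{N}{4}$
$P{\left(h,I \right)} = 1 + h$
$u = 7$ ($u = 1 + 6 = 7$)
$\left(u + n{\left(5 \right)}\right) \left(-140\right) = \left(7 + \frac{1}{4} \cdot 5\right) \left(-140\right) = \left(7 + \frac{5}{4}\right) \left(-140\right) = \frac{33}{4} \left(-140\right) = -1155$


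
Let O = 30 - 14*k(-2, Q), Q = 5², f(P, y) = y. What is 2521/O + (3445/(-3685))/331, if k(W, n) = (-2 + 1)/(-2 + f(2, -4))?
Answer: 1844913974/20247601 ≈ 91.118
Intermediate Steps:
Q = 25
k(W, n) = ⅙ (k(W, n) = (-2 + 1)/(-2 - 4) = -1/(-6) = -1*(-⅙) = ⅙)
O = 83/3 (O = 30 - 14*⅙ = 30 - 7/3 = 83/3 ≈ 27.667)
2521/O + (3445/(-3685))/331 = 2521/(83/3) + (3445/(-3685))/331 = 2521*(3/83) + (3445*(-1/3685))*(1/331) = 7563/83 - 689/737*1/331 = 7563/83 - 689/243947 = 1844913974/20247601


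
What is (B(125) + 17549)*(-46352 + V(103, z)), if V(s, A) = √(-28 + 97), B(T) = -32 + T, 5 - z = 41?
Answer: -817741984 + 17642*√69 ≈ -8.1760e+8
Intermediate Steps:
z = -36 (z = 5 - 1*41 = 5 - 41 = -36)
V(s, A) = √69
(B(125) + 17549)*(-46352 + V(103, z)) = ((-32 + 125) + 17549)*(-46352 + √69) = (93 + 17549)*(-46352 + √69) = 17642*(-46352 + √69) = -817741984 + 17642*√69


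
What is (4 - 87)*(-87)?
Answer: 7221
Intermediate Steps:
(4 - 87)*(-87) = -83*(-87) = 7221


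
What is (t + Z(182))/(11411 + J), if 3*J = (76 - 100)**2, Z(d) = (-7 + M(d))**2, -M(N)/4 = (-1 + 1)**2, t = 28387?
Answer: 28436/11603 ≈ 2.4507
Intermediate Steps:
M(N) = 0 (M(N) = -4*(-1 + 1)**2 = -4*0**2 = -4*0 = 0)
Z(d) = 49 (Z(d) = (-7 + 0)**2 = (-7)**2 = 49)
J = 192 (J = (76 - 100)**2/3 = (1/3)*(-24)**2 = (1/3)*576 = 192)
(t + Z(182))/(11411 + J) = (28387 + 49)/(11411 + 192) = 28436/11603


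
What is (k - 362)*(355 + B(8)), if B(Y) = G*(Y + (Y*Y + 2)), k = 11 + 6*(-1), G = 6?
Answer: -285243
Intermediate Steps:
k = 5 (k = 11 - 6 = 5)
B(Y) = 12 + 6*Y + 6*Y² (B(Y) = 6*(Y + (Y*Y + 2)) = 6*(Y + (Y² + 2)) = 6*(Y + (2 + Y²)) = 6*(2 + Y + Y²) = 12 + 6*Y + 6*Y²)
(k - 362)*(355 + B(8)) = (5 - 362)*(355 + (12 + 6*8 + 6*8²)) = -357*(355 + (12 + 48 + 6*64)) = -357*(355 + (12 + 48 + 384)) = -357*(355 + 444) = -357*799 = -285243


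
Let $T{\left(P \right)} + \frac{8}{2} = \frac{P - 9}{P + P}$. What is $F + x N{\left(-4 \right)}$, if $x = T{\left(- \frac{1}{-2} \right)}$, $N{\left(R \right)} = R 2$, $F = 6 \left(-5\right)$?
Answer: $70$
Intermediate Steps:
$F = -30$
$N{\left(R \right)} = 2 R$
$T{\left(P \right)} = -4 + \frac{-9 + P}{2 P}$ ($T{\left(P \right)} = -4 + \frac{P - 9}{P + P} = -4 + \frac{-9 + P}{2 P}$)
$x = - \frac{25}{2}$ ($x = \frac{-9 - 7 \left(- \frac{1}{-2}\right)}{2 \left(- \frac{1}{-2}\right)} = \frac{-9 - 7 \left(\left(-1\right) \left(- \frac{1}{2}\right)\right)}{2 \left(\left(-1\right) \left(- \frac{1}{2}\right)\right)} = \frac{\frac{1}{\frac{1}{2}} \left(-9 - \frac{7}{2}\right)}{2} = \frac{1}{2} \cdot 2 \left(-9 - \frac{7}{2}\right) = \frac{1}{2} \cdot 2 \left(- \frac{25}{2}\right) = - \frac{25}{2} \approx -12.5$)
$F + x N{\left(-4 \right)} = -30 - \frac{25 \cdot 2 \left(-4\right)}{2} = -30 - -100 = -30 + 100 = 70$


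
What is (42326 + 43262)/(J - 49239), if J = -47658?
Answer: -85588/96897 ≈ -0.88329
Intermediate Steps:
(42326 + 43262)/(J - 49239) = (42326 + 43262)/(-47658 - 49239) = 85588/(-96897) = 85588*(-1/96897) = -85588/96897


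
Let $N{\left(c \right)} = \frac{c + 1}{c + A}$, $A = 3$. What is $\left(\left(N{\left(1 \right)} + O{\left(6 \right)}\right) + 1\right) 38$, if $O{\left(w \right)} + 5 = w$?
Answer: $95$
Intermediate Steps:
$O{\left(w \right)} = -5 + w$
$N{\left(c \right)} = \frac{1 + c}{3 + c}$ ($N{\left(c \right)} = \frac{c + 1}{c + 3} = \frac{1 + c}{3 + c}$)
$\left(\left(N{\left(1 \right)} + O{\left(6 \right)}\right) + 1\right) 38 = \left(\left(\frac{1 + 1}{3 + 1} + \left(-5 + 6\right)\right) + 1\right) 38 = \left(\left(\frac{1}{4} \cdot 2 + 1\right) + 1\right) 38 = \left(\left(\frac{1}{2} + 1\right) + 1\right) 38 = \left(\frac{3}{2} + 1\right) 38 = \frac{5}{2} \cdot 38 = 95$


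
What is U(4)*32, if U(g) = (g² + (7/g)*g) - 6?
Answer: 544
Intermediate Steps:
U(g) = 1 + g² (U(g) = (g² + 7) - 6 = (7 + g²) - 6 = 1 + g²)
U(4)*32 = (1 + 4²)*32 = (1 + 16)*32 = 17*32 = 544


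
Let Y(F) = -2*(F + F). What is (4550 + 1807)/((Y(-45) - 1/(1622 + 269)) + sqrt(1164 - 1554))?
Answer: 314748120921/9019419787 - 1748605809*I*sqrt(390)/9019419787 ≈ 34.897 - 3.8287*I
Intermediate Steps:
Y(F) = -4*F
(4550 + 1807)/((Y(-45) - 1/(1622 + 269)) + sqrt(1164 - 1554)) = (4550 + 1807)/((-4*(-45) - 1/(1622 + 269)) + sqrt(1164 - 1554)) = 6357/((180 - 1/1891) + sqrt(-390)) = 6357/((180 - 1*1/1891) + I*sqrt(390)) = 6357/((180 - 1/1891) + I*sqrt(390)) = 6357/(340379/1891 + I*sqrt(390))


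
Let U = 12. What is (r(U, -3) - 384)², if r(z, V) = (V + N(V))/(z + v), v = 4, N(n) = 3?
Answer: 147456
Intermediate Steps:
r(z, V) = (3 + V)/(4 + z) (r(z, V) = (V + 3)/(z + 4) = (3 + V)/(4 + z))
(r(U, -3) - 384)² = ((3 - 3)/(4 + 12) - 384)² = (0/16 - 384)² = ((1/16)*0 - 384)² = (0 - 384)² = (-384)² = 147456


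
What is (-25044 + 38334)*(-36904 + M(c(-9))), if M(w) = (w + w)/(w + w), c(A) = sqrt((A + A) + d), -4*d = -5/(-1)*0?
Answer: -490440870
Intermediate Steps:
d = 0 (d = -(-5/(-1))*0/4 = -(-5*(-1))*0/4 = -5*0/4 = -1/4*0 = 0)
c(A) = sqrt(2)*sqrt(A) (c(A) = sqrt((A + A) + 0) = sqrt(2*A + 0) = sqrt(2*A) = sqrt(2)*sqrt(A))
M(w) = 1 (M(w) = (2*w)/((2*w)) = (2*w)*(1/(2*w)) = 1)
(-25044 + 38334)*(-36904 + M(c(-9))) = (-25044 + 38334)*(-36904 + 1) = 13290*(-36903) = -490440870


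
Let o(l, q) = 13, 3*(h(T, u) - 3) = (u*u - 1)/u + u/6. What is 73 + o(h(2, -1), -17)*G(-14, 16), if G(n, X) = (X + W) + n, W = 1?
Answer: 112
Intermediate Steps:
h(T, u) = 3 + u/18 + (-1 + u**2)/(3*u) (h(T, u) = 3 + ((u*u - 1)/u + u/6)/3 = 3 + ((u**2 - 1)/u + u*(1/6))/3 = 3 + ((-1 + u**2)/u + u/6)/3 = 3 + (u/6 + (-1 + u**2)/u)/3 = 3 + (u/18 + (-1 + u**2)/(3*u)) = 3 + u/18 + (-1 + u**2)/(3*u))
G(n, X) = 1 + X + n (G(n, X) = (X + 1) + n = (1 + X) + n = 1 + X + n)
73 + o(h(2, -1), -17)*G(-14, 16) = 73 + 13*(1 + 16 - 14) = 73 + 13*3 = 73 + 39 = 112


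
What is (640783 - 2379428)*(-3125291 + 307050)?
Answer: 4899920623445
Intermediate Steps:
(640783 - 2379428)*(-3125291 + 307050) = -1738645*(-2818241) = 4899920623445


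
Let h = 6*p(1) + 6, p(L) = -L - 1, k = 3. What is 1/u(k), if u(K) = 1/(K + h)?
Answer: -3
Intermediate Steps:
p(L) = -1 - L
h = -6 (h = 6*(-1 - 1*1) + 6 = 6*(-1 - 1) + 6 = 6*(-2) + 6 = -12 + 6 = -6)
u(K) = 1/(-6 + K) (u(K) = 1/(K - 6) = 1/(-6 + K))
1/u(k) = 1/(1/(-6 + 3)) = 1/(1/(-3)) = 1/(-⅓) = -3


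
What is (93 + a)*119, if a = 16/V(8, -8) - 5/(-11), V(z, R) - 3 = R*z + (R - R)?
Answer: 7441308/671 ≈ 11090.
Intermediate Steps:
V(z, R) = 3 + R*z (V(z, R) = 3 + (R*z + (R - R)) = 3 + (R*z + 0) = 3 + R*z)
a = 129/671 (a = 16/(3 - 8*8) - 5/(-11) = 16/(3 - 64) - 5*(-1/11) = 16/(-61) + 5/11 = 16*(-1/61) + 5/11 = -16/61 + 5/11 = 129/671 ≈ 0.19225)
(93 + a)*119 = (93 + 129/671)*119 = (62532/671)*119 = 7441308/671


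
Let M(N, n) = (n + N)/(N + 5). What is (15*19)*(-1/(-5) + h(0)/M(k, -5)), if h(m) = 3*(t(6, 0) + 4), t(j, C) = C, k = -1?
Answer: -2223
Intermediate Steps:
h(m) = 12 (h(m) = 3*(0 + 4) = 3*4 = 12)
M(N, n) = (N + n)/(5 + N)
(15*19)*(-1/(-5) + h(0)/M(k, -5)) = (15*19)*(-1/(-5) + 12/(((-1 - 5)/(5 - 1)))) = 285*(-1*(-⅕) + 12/((-6/4))) = 285*(⅕ + 12/(((¼)*(-6)))) = 285*(⅕ + 12/(-3/2)) = 285*(⅕ + 12*(-⅔)) = 285*(⅕ - 8) = 285*(-39/5) = -2223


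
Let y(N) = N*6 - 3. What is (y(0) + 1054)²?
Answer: 1104601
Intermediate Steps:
y(N) = -3 + 6*N (y(N) = 6*N - 3 = -3 + 6*N)
(y(0) + 1054)² = ((-3 + 6*0) + 1054)² = ((-3 + 0) + 1054)² = (-3 + 1054)² = 1051² = 1104601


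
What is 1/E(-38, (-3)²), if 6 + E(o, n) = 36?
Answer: 1/30 ≈ 0.033333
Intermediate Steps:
E(o, n) = 30 (E(o, n) = -6 + 36 = 30)
1/E(-38, (-3)²) = 1/30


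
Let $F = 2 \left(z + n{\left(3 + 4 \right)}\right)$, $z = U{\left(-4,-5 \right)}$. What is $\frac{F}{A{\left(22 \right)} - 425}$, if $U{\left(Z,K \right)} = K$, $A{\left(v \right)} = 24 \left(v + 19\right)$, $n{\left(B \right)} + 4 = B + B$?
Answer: $\frac{10}{559} \approx 0.017889$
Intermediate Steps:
$n{\left(B \right)} = -4 + 2 B$ ($n{\left(B \right)} = -4 + \left(B + B\right) = -4 + 2 B$)
$A{\left(v \right)} = 456 + 24 v$ ($A{\left(v \right)} = 24 \left(19 + v\right) = 456 + 24 v$)
$z = -5$
$F = 10$ ($F = 2 \left(-5 - \left(4 - 2 \left(3 + 4\right)\right)\right) = 2 \left(-5 + \left(-4 + 2 \cdot 7\right)\right) = 2 \left(-5 + \left(-4 + 14\right)\right) = 2 \left(-5 + 10\right) = 2 \cdot 5 = 10$)
$\frac{F}{A{\left(22 \right)} - 425} = \frac{1}{\left(456 + 24 \cdot 22\right) - 425} \cdot 10 = \frac{1}{\left(456 + 528\right) - 425} \cdot 10 = \frac{1}{984 - 425} \cdot 10 = \frac{1}{559} \cdot 10 = \frac{10}{559}$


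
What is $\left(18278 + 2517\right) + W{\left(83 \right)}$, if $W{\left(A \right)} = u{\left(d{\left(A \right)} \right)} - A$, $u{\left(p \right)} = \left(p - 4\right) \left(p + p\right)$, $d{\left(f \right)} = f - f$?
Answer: $20712$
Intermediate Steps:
$d{\left(f \right)} = 0$
$u{\left(p \right)} = 2 p \left(-4 + p\right)$ ($u{\left(p \right)} = \left(-4 + p\right) 2 p = 2 p \left(-4 + p\right)$)
$W{\left(A \right)} = - A$ ($W{\left(A \right)} = 2 \cdot 0 \left(-4 + 0\right) - A = 2 \cdot 0 \left(-4\right) - A = 0 - A = - A$)
$\left(18278 + 2517\right) + W{\left(83 \right)} = \left(18278 + 2517\right) - 83 = 20795 - 83 = 20712$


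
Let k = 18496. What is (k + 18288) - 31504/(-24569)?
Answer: 903777600/24569 ≈ 36785.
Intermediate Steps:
(k + 18288) - 31504/(-24569) = (18496 + 18288) - 31504/(-24569) = 36784 - 31504*(-1/24569) = 36784 + 31504/24569 = 903777600/24569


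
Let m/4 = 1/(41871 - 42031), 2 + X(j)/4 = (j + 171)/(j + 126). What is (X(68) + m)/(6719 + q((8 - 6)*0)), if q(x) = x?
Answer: -12017/26069720 ≈ -0.00046096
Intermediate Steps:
X(j) = -8 + 4*(171 + j)/(126 + j) (X(j) = -8 + 4*((j + 171)/(j + 126)) = -8 + 4*((171 + j)/(126 + j)) = -8 + 4*(171 + j)/(126 + j))
m = -1/40 (m = 4/(41871 - 42031) = 4/(-160) = 4*(-1/160) = -1/40 ≈ -0.025000)
(X(68) + m)/(6719 + q((8 - 6)*0)) = (4*(-81 - 1*68)/(126 + 68) - 1/40)/(6719 + (8 - 6)*0) = (4*(-81 - 68)/194 - 1/40)/(6719 + 2*0) = (4*(1/194)*(-149) - 1/40)/(6719 + 0) = (-298/97 - 1/40)/6719 = -12017/3880*1/6719 = -12017/26069720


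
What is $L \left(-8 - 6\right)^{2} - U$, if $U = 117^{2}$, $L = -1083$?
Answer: $-225957$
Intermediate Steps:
$U = 13689$
$L \left(-8 - 6\right)^{2} - U = - 1083 \left(-8 - 6\right)^{2} - 13689 = - 1083 \left(-14\right)^{2} - 13689 = \left(-1083\right) 196 - 13689 = -212268 - 13689 = -225957$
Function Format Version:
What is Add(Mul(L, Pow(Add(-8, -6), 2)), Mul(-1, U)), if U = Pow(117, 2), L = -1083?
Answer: -225957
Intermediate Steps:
U = 13689
Add(Mul(L, Pow(Add(-8, -6), 2)), Mul(-1, U)) = Add(Mul(-1083, Pow(Add(-8, -6), 2)), Mul(-1, 13689)) = Add(Mul(-1083, Pow(-14, 2)), -13689) = Add(Mul(-1083, 196), -13689) = Add(-212268, -13689) = -225957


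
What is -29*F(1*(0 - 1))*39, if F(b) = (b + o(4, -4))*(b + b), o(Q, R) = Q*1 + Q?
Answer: 15834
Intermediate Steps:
o(Q, R) = 2*Q (o(Q, R) = Q + Q = 2*Q)
F(b) = 2*b*(8 + b) (F(b) = (b + 2*4)*(b + b) = (b + 8)*(2*b) = (8 + b)*(2*b) = 2*b*(8 + b))
-29*F(1*(0 - 1))*39 = -58*1*(0 - 1)*(8 + 1*(0 - 1))*39 = -58*1*(-1)*(8 + 1*(-1))*39 = -58*(-1)*(8 - 1)*39 = -58*(-1)*7*39 = -29*(-14)*39 = 406*39 = 15834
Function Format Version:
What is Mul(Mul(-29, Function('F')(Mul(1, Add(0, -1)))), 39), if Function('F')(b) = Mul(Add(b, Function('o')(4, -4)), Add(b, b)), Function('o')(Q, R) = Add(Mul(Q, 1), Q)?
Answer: 15834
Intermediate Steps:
Function('o')(Q, R) = Mul(2, Q) (Function('o')(Q, R) = Add(Q, Q) = Mul(2, Q))
Function('F')(b) = Mul(2, b, Add(8, b)) (Function('F')(b) = Mul(Add(b, Mul(2, 4)), Add(b, b)) = Mul(Add(b, 8), Mul(2, b)) = Mul(Add(8, b), Mul(2, b)) = Mul(2, b, Add(8, b)))
Mul(Mul(-29, Function('F')(Mul(1, Add(0, -1)))), 39) = Mul(Mul(-29, Mul(2, Mul(1, Add(0, -1)), Add(8, Mul(1, Add(0, -1))))), 39) = Mul(Mul(-29, Mul(2, Mul(1, -1), Add(8, Mul(1, -1)))), 39) = Mul(Mul(-29, Mul(2, -1, Add(8, -1))), 39) = Mul(Mul(-29, Mul(2, -1, 7)), 39) = Mul(Mul(-29, -14), 39) = Mul(406, 39) = 15834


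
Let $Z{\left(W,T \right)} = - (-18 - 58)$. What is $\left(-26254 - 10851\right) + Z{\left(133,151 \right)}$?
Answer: $-37029$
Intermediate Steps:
$Z{\left(W,T \right)} = 76$ ($Z{\left(W,T \right)} = \left(-1\right) \left(-76\right) = 76$)
$\left(-26254 - 10851\right) + Z{\left(133,151 \right)} = \left(-26254 - 10851\right) + 76 = -37105 + 76 = -37029$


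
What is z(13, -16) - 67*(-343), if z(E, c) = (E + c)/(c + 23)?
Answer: 160864/7 ≈ 22981.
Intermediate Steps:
z(E, c) = (E + c)/(23 + c)
z(13, -16) - 67*(-343) = (13 - 16)/(23 - 16) - 67*(-343) = -3/7 + 22981 = 160864/7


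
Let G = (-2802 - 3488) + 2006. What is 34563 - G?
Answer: 38847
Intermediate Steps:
G = -4284 (G = -6290 + 2006 = -4284)
34563 - G = 34563 - 1*(-4284) = 34563 + 4284 = 38847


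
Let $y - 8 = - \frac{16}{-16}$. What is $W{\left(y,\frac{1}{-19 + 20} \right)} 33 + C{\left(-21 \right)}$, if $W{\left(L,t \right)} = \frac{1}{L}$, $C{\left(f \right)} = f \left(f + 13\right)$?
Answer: $\frac{515}{3} \approx 171.67$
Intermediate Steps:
$C{\left(f \right)} = f \left(13 + f\right)$
$y = 9$ ($y = 8 - \frac{16}{-16} = 8 - -1 = 8 + 1 = 9$)
$W{\left(y,\frac{1}{-19 + 20} \right)} 33 + C{\left(-21 \right)} = \frac{1}{9} \cdot 33 - 21 \left(13 - 21\right) = \frac{1}{9} \cdot 33 - -168 = \frac{11}{3} + 168 = \frac{515}{3}$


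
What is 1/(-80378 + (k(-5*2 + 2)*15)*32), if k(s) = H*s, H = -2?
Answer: -1/72698 ≈ -1.3756e-5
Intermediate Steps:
k(s) = -2*s
1/(-80378 + (k(-5*2 + 2)*15)*32) = 1/(-80378 + (-2*(-5*2 + 2)*15)*32) = 1/(-80378 + (-2*(-10 + 2)*15)*32) = 1/(-80378 + (-2*(-8)*15)*32) = 1/(-80378 + (16*15)*32) = 1/(-80378 + 240*32) = 1/(-80378 + 7680) = 1/(-72698) = -1/72698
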